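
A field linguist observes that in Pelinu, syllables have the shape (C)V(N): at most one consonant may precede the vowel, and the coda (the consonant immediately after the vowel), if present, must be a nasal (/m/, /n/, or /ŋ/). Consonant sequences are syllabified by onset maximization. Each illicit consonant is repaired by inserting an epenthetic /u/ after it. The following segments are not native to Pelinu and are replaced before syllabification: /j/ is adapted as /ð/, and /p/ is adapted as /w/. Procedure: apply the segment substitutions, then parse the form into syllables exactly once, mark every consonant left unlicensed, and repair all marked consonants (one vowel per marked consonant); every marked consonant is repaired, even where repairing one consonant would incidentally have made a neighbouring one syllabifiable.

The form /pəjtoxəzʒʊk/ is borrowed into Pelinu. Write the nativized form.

Substitution: /p/ → /w/, /j/ → /ð/, giving /wəðtoxəzʒʊk/.
Under (C)V(N), the unsyllabifiable consonants are /ð/, /z/, /k/ (only a nasal (/m/, /n/, or /ŋ/) is licensed in coda position; onsets are limited to one consonant).
Each unlicensed consonant becomes the onset of a new syllable: /ð/ → /ðu/, /z/ → /zu/, /k/ → /ku/.

wəðutoxəzuʒʊku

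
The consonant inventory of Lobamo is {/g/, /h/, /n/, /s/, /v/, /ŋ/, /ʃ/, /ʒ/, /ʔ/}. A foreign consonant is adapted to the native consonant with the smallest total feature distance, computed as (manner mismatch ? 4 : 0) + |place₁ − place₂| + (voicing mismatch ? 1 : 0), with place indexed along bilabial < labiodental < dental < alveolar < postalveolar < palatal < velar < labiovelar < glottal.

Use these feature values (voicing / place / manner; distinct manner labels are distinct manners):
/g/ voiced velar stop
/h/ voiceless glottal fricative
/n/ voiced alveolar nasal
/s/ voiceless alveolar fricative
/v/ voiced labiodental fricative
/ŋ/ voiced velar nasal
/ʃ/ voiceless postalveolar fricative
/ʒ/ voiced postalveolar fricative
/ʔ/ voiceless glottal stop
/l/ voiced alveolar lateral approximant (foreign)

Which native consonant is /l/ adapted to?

n

/n/ is closest: manner differs (lateral approximant→nasal, +4), place distance 0 (alveolar→alveolar), same voicing; total 4. Next closest is /s/ at distance 5.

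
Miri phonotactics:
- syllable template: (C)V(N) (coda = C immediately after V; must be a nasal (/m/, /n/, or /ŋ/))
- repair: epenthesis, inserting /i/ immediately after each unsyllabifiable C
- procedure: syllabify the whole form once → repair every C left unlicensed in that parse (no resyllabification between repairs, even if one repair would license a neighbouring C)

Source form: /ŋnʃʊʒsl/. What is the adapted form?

Under (C)V(N), the unsyllabifiable consonants are /ŋ/, /n/, /ʒ/, /s/, /l/ (only a nasal (/m/, /n/, or /ŋ/) is licensed in coda position; onsets are limited to one consonant).
Epenthesis after each stranded consonant: /ŋ/ → /ŋi/, /n/ → /ni/, /ʒ/ → /ʒi/, /s/ → /si/, /l/ → /li/.

ŋiniʃʊʒisili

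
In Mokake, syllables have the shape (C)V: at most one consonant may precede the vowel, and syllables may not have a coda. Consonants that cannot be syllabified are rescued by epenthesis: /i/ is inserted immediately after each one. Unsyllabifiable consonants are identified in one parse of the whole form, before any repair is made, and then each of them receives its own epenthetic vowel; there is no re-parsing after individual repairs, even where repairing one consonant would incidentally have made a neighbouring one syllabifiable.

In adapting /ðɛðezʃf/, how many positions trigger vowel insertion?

3

The unsyllabifiable consonants are /z/, /ʃ/, /f/; each receives one epenthetic vowel.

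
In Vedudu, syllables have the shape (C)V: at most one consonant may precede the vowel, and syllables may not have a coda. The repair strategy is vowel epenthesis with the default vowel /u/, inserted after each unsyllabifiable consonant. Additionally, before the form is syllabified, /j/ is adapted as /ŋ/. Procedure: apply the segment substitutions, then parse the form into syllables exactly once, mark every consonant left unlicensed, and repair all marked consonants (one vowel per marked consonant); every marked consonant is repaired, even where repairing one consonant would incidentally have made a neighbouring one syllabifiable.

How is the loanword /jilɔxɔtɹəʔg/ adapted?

Substitution: /j/ → /ŋ/, giving /ŋilɔxɔtɹəʔg/.
Under (C)V, the unsyllabifiable consonants are /t/, /ʔ/, /g/ (no codas are permitted; onsets are limited to one consonant).
Each unlicensed consonant becomes the onset of a new syllable: /t/ → /tu/, /ʔ/ → /ʔu/, /g/ → /gu/.

ŋilɔxɔtuɹəʔugu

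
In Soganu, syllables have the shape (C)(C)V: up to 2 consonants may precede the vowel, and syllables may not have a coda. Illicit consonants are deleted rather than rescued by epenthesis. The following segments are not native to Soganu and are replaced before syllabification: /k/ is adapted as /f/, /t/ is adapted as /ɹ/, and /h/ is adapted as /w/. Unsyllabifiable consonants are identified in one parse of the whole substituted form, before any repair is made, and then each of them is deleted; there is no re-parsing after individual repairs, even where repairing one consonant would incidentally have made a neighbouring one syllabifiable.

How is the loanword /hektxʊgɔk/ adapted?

weɹxʊgɔ

Substitution: /h/ → /w/, /k/ → /f/, /t/ → /ɹ/, giving /wefɹxʊgɔf/.
Syllabifying with onset maximization leaves /f/, /f/ stranded (no codas are permitted; onsets may contain at most 2 consonants).
Each unlicensed consonant is deleted: /f/, /f/.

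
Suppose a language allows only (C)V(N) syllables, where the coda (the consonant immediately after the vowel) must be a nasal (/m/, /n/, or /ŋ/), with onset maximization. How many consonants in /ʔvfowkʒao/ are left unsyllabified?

Under (C)V(N), the unsyllabifiable consonants are /ʔ/, /v/, /w/, /k/ (only a nasal (/m/, /n/, or /ŋ/) is licensed in coda position; onsets are limited to one consonant).

4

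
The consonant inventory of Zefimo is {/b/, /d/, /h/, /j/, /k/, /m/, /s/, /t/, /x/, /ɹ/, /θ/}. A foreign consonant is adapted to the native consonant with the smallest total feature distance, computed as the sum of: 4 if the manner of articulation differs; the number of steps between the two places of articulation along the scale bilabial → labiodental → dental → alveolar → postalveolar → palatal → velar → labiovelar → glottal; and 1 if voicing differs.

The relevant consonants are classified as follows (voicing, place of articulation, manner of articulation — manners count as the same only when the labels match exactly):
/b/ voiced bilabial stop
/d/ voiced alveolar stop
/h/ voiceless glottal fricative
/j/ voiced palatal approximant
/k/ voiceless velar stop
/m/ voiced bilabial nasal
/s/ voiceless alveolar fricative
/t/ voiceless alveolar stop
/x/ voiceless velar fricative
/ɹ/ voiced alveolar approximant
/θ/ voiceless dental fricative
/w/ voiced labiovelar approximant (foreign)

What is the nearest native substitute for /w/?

/j/ is closest: same manner (approximant), place distance 2 (labiovelar→palatal), same voicing; total 2. Next closest is /ɹ/ at distance 4.

j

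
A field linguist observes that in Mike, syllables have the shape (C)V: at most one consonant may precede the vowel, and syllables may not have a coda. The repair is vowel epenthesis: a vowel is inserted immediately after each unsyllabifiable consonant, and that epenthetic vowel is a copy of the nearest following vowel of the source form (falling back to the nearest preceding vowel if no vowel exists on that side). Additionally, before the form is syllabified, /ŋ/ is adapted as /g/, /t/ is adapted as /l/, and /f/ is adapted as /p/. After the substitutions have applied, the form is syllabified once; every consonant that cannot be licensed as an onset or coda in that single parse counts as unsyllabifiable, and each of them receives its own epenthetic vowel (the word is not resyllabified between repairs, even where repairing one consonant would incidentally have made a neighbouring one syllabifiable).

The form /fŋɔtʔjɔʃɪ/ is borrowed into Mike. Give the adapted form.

Substitution: /f/ → /p/, /ŋ/ → /g/, /t/ → /l/, giving /pgɔlʔjɔʃɪ/.
Syllabifying with onset maximization leaves /p/, /l/, /ʔ/ stranded (no codas are permitted; onsets are limited to one consonant).
Inserting the epenthetic vowel yields /p/ → /pɔ/, /l/ → /lɔ/, /ʔ/ → /ʔɔ/.

pɔgɔlɔʔɔjɔʃɪ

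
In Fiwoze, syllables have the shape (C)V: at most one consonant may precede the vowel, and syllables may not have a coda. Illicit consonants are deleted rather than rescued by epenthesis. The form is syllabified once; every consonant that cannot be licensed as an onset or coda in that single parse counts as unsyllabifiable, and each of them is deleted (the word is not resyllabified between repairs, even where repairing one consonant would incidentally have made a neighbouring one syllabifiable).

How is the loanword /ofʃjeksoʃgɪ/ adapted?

ojesogɪ

The consonants /f/, /ʃ/, /k/, /ʃ/ cannot be parsed into a legal (C)V syllable (no codas are permitted; onsets are limited to one consonant).
Deleting the stranded consonants removes /f/, /ʃ/, /k/, /ʃ/.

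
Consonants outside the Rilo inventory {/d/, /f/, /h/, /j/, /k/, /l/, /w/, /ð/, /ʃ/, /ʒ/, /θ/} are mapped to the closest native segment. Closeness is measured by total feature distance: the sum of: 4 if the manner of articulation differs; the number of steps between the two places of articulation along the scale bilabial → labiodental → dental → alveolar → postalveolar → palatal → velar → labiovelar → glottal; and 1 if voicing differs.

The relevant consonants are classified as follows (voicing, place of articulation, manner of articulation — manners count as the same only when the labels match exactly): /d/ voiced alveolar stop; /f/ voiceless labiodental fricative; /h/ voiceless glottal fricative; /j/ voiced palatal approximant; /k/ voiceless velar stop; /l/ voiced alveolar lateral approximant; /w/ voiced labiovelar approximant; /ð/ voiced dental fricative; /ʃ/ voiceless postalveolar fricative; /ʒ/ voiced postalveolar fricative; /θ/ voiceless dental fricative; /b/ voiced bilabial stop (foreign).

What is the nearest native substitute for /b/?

d

/d/ is closest: same manner (stop), place distance 3 (bilabial→alveolar), same voicing; total 3. Next closest is /f/ at distance 6.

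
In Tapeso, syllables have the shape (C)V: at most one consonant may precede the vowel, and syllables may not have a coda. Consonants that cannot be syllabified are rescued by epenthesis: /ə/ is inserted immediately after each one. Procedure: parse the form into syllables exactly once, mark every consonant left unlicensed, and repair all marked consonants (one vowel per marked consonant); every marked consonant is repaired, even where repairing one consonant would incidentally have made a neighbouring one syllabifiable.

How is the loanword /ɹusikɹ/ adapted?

Syllabifying with onset maximization leaves /k/, /ɹ/ stranded (no codas are permitted; onsets are limited to one consonant).
Inserting the epenthetic vowel yields /k/ → /kə/, /ɹ/ → /ɹə/.

ɹusikəɹə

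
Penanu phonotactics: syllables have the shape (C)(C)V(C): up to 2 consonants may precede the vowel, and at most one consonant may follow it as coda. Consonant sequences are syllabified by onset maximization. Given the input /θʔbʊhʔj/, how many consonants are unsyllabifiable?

The consonants /θ/, /ʔ/, /j/ cannot be parsed into a legal (C)(C)V(C) syllable (at most one coda consonant is licensed; onsets may contain at most 2 consonants).

3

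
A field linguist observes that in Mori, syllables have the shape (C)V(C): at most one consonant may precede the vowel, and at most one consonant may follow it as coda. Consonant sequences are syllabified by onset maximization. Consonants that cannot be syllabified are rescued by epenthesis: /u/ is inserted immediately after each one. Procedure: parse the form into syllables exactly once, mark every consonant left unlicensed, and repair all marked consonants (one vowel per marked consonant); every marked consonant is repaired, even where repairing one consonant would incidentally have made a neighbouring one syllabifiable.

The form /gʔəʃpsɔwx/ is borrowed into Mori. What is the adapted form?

guʔəʃpusɔwxu

Syllabifying with onset maximization leaves /g/, /p/, /x/ stranded (at most one coda consonant is licensed; onsets are limited to one consonant).
Epenthesis after each stranded consonant: /g/ → /gu/, /p/ → /pu/, /x/ → /xu/.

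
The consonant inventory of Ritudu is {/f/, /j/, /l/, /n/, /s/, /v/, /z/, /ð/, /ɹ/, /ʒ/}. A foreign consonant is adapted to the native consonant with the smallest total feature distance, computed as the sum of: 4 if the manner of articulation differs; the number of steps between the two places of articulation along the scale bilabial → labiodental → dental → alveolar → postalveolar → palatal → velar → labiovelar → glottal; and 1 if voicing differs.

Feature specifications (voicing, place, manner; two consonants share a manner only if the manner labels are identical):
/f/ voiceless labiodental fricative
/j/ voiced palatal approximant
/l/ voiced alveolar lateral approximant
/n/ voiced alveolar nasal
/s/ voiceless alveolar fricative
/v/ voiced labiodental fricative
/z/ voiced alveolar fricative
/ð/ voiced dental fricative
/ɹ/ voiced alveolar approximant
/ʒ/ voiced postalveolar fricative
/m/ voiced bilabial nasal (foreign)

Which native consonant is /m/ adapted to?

n

/n/ is closest: same manner (nasal), place distance 3 (bilabial→alveolar), same voicing; total 3. Next closest is /v/ at distance 5.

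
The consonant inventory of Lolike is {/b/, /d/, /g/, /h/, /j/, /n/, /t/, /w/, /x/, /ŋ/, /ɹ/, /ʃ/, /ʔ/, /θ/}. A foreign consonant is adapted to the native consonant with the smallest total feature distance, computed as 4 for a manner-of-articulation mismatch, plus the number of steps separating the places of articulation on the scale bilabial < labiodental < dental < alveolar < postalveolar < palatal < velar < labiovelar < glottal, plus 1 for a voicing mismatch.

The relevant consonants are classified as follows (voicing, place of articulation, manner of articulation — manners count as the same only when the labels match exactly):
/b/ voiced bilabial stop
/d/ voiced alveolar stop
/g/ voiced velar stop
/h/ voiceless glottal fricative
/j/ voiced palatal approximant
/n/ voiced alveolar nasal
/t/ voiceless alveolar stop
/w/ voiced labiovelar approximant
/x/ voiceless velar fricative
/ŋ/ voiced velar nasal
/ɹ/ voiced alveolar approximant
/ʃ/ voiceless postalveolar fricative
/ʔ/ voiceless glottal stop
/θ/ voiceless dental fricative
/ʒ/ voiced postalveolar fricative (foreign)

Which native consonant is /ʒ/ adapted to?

ʃ

/ʃ/ is closest: same manner (fricative), place distance 0 (postalveolar→postalveolar), voicing differs (+1); total 1. Next closest is /x/ at distance 3.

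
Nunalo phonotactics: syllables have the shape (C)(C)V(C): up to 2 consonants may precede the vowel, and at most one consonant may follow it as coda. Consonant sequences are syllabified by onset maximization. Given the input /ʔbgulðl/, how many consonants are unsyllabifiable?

3

Syllabifying with onset maximization leaves /ʔ/, /ð/, /l/ stranded (at most one coda consonant is licensed; onsets may contain at most 2 consonants).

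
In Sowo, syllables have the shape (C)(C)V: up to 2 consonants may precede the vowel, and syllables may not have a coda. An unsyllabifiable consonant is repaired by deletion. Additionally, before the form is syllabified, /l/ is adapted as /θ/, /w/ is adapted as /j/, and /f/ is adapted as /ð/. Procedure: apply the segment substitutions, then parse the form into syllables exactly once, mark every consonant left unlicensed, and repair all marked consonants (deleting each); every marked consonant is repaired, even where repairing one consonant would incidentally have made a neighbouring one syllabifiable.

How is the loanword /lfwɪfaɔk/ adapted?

ðjɪðaɔ

Substitution: /l/ → /θ/, /f/ → /ð/, /w/ → /j/, giving /θðjɪðaɔk/.
Under (C)(C)V, the unsyllabifiable consonants are /θ/, /k/ (no codas are permitted; onsets may contain at most 2 consonants).
Each unlicensed consonant is deleted: /θ/, /k/.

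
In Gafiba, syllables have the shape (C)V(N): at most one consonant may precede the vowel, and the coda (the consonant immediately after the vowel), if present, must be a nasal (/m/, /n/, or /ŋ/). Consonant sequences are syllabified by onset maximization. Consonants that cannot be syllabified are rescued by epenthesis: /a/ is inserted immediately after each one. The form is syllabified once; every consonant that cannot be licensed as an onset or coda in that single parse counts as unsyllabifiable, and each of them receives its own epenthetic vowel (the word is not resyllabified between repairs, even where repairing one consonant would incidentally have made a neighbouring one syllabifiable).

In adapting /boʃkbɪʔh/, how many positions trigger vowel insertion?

The unsyllabifiable consonants are /ʃ/, /k/, /ʔ/, /h/; each receives one epenthetic vowel.

4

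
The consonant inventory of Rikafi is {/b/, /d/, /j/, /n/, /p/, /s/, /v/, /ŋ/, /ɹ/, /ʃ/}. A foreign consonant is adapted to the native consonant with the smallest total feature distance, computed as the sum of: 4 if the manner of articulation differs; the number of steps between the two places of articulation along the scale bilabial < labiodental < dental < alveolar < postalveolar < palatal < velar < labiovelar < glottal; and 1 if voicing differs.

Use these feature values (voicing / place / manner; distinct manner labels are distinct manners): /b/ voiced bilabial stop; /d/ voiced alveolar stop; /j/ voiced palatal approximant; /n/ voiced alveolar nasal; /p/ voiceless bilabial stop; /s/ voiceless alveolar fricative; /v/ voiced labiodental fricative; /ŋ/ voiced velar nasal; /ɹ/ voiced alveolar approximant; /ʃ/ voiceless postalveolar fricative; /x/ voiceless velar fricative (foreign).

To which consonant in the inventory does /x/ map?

/ʃ/ is closest: same manner (fricative), place distance 2 (velar→postalveolar), same voicing; total 2. Next closest is /s/ at distance 3.

ʃ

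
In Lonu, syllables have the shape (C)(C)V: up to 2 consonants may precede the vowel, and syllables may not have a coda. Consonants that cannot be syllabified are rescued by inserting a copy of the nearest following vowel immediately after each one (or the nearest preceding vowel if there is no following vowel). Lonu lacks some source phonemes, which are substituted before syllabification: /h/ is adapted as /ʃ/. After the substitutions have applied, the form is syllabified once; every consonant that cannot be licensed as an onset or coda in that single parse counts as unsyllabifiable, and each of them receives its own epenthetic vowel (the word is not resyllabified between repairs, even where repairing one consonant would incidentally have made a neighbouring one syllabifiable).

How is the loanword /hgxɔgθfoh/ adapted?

Substitution: /h/ → /ʃ/, giving /ʃgxɔgθfoʃ/.
Syllabifying with onset maximization leaves /ʃ/, /g/, /ʃ/ stranded (no codas are permitted; onsets may contain at most 2 consonants).
Epenthesis after each stranded consonant: /ʃ/ → /ʃɔ/, /g/ → /go/, /ʃ/ → /ʃo/.

ʃɔgxɔgoθfoʃo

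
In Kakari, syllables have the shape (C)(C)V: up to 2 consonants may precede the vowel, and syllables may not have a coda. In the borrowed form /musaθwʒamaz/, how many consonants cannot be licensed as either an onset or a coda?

Under (C)(C)V, the unsyllabifiable consonants are /θ/, /z/ (no codas are permitted; onsets may contain at most 2 consonants).

2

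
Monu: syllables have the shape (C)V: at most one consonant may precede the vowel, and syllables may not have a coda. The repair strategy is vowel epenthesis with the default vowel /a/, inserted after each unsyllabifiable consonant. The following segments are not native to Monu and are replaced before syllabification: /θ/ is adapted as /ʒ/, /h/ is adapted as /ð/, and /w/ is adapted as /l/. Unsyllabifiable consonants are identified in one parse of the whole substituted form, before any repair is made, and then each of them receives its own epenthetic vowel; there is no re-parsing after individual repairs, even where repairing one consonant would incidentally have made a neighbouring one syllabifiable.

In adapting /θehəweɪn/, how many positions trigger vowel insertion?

1

After substitution the input is /ʒeðəleɪn/.
The unsyllabifiable consonants are /n/; each receives one epenthetic vowel.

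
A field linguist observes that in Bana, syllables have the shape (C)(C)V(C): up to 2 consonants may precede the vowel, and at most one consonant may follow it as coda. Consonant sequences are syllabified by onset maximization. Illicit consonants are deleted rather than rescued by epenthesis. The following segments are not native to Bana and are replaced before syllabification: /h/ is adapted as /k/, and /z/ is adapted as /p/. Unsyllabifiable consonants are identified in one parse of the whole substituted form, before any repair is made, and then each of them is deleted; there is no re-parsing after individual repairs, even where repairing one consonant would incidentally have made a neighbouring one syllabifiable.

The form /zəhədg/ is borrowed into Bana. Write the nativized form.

pəkəd

Substitution: /z/ → /p/, /h/ → /k/, giving /pəkədg/.
The consonants /g/ cannot be parsed into a legal (C)(C)V(C) syllable (at most one coda consonant is licensed; onsets may contain at most 2 consonants).
Deletion applies to /g/.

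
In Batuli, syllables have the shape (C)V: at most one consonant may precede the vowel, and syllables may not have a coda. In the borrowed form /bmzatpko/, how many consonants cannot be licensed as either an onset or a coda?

4

Syllabifying with onset maximization leaves /b/, /m/, /t/, /p/ stranded (no codas are permitted; onsets are limited to one consonant).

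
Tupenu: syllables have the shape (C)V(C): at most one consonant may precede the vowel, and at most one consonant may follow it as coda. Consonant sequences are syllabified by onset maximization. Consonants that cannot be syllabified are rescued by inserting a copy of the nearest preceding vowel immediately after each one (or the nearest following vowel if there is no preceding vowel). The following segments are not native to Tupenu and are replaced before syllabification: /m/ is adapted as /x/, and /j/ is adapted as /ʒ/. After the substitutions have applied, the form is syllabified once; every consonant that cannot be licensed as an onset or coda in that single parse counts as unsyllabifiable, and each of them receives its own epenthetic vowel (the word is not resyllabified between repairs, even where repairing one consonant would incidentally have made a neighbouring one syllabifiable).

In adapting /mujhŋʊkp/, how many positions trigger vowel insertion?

2

After substitution the input is /xuʒhŋʊkp/.
The unsyllabifiable consonants are /h/, /p/; each receives one epenthetic vowel.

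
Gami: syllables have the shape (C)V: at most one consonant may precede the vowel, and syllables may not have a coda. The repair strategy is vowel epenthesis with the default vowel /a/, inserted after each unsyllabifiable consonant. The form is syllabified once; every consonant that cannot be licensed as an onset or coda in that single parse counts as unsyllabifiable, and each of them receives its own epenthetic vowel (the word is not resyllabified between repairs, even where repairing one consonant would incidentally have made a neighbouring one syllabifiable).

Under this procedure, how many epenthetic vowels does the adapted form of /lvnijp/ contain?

The unsyllabifiable consonants are /l/, /v/, /j/, /p/; each receives one epenthetic vowel.

4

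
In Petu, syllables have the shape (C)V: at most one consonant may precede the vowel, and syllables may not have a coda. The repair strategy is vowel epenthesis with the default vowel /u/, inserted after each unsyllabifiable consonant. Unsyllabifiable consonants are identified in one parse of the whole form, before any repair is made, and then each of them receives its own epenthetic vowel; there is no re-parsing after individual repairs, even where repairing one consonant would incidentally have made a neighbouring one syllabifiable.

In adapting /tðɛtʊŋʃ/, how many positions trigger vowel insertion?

3

The unsyllabifiable consonants are /t/, /ŋ/, /ʃ/; each receives one epenthetic vowel.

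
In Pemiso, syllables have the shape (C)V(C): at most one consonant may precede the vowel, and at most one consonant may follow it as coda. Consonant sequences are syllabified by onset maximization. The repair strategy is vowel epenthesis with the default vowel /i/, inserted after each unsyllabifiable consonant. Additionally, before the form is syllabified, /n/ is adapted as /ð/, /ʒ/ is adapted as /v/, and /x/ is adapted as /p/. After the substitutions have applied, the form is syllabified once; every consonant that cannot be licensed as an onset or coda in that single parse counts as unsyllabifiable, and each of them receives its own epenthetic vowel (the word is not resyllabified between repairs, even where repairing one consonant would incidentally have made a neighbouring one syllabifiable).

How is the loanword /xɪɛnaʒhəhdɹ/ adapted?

Substitution: /x/ → /p/, /n/ → /ð/, /ʒ/ → /v/, giving /pɪɛðavhəhdɹ/.
The consonants /d/, /ɹ/ cannot be parsed into a legal (C)V(C) syllable (at most one coda consonant is licensed; onsets are limited to one consonant).
Each unlicensed consonant becomes the onset of a new syllable: /d/ → /di/, /ɹ/ → /ɹi/.

pɪɛðavhəhdiɹi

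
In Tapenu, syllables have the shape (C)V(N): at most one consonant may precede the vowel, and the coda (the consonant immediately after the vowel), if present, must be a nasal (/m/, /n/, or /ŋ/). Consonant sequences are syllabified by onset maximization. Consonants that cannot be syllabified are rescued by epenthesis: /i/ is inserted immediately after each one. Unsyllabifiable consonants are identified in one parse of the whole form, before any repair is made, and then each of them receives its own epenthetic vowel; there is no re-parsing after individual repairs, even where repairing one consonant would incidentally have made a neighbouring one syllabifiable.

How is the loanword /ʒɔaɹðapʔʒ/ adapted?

ʒɔaɹiðapiʔiʒi

Syllabifying with onset maximization leaves /ɹ/, /p/, /ʔ/, /ʒ/ stranded (only a nasal (/m/, /n/, or /ŋ/) is licensed in coda position; onsets are limited to one consonant).
Each unlicensed consonant becomes the onset of a new syllable: /ɹ/ → /ɹi/, /p/ → /pi/, /ʔ/ → /ʔi/, /ʒ/ → /ʒi/.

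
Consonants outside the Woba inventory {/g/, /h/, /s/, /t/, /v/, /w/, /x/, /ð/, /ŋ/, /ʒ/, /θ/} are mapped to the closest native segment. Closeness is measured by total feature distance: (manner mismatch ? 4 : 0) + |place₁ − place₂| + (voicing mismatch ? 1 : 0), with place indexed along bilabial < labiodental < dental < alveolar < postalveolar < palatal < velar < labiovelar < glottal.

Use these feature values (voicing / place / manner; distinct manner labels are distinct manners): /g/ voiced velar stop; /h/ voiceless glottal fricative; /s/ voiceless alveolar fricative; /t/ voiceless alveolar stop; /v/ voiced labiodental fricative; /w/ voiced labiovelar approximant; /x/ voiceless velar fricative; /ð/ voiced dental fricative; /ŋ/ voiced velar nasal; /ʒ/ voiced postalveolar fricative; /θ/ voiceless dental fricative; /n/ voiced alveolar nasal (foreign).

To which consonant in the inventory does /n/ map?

ŋ

/ŋ/ is closest: same manner (nasal), place distance 3 (alveolar→velar), same voicing; total 3. Next closest is /s/ at distance 5.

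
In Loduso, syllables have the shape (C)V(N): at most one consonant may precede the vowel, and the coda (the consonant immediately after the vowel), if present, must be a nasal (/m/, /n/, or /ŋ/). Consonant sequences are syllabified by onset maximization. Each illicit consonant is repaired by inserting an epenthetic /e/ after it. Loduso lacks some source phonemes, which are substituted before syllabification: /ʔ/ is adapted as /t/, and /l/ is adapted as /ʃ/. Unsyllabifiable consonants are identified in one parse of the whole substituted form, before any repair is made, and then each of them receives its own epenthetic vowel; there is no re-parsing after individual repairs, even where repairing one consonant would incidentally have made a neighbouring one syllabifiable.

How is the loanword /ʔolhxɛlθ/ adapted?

toʃehexɛʃeθe

Substitution: /ʔ/ → /t/, /l/ → /ʃ/, giving /toʃhxɛʃθ/.
Syllabifying with onset maximization leaves /ʃ/, /h/, /ʃ/, /θ/ stranded (only a nasal (/m/, /n/, or /ŋ/) is licensed in coda position; onsets are limited to one consonant).
Inserting the epenthetic vowel yields /ʃ/ → /ʃe/, /h/ → /he/, /ʃ/ → /ʃe/, /θ/ → /θe/.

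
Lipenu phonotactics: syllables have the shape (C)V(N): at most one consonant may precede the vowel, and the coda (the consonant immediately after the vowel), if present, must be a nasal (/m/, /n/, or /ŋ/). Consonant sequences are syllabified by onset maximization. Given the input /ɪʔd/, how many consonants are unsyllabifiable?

Syllabifying with onset maximization leaves /ʔ/, /d/ stranded (only a nasal (/m/, /n/, or /ŋ/) is licensed in coda position; onsets are limited to one consonant).

2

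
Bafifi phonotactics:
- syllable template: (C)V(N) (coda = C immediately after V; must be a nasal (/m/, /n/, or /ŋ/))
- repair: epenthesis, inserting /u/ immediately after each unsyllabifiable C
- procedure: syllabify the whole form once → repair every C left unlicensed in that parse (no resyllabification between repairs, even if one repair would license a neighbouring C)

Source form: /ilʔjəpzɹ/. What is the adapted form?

Under (C)V(N), the unsyllabifiable consonants are /l/, /ʔ/, /p/, /z/, /ɹ/ (only a nasal (/m/, /n/, or /ŋ/) is licensed in coda position; onsets are limited to one consonant).
Each unlicensed consonant becomes the onset of a new syllable: /l/ → /lu/, /ʔ/ → /ʔu/, /p/ → /pu/, /z/ → /zu/, /ɹ/ → /ɹu/.

iluʔujəpuzuɹu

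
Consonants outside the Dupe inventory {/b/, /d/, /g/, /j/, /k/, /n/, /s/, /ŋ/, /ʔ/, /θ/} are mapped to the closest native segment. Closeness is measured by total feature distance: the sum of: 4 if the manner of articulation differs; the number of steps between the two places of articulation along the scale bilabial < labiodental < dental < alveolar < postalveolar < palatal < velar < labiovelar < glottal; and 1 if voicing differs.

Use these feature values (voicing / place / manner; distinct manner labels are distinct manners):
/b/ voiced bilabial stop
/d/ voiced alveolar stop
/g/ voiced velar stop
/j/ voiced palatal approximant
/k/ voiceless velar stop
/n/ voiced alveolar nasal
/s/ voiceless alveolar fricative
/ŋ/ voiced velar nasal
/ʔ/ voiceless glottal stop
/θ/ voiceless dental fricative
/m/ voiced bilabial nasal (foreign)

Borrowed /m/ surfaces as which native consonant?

n

/n/ is closest: same manner (nasal), place distance 3 (bilabial→alveolar), same voicing; total 3. Next closest is /b/ at distance 4.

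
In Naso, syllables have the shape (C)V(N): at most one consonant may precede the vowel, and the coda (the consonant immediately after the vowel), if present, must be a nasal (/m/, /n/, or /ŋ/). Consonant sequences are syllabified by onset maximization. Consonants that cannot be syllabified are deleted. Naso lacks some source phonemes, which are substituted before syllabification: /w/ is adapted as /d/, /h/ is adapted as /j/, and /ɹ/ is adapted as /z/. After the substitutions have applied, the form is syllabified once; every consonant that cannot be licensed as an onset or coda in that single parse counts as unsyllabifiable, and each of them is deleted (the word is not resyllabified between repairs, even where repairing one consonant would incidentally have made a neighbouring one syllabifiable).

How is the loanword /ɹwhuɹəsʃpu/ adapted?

juzəpu

Substitution: /ɹ/ → /z/, /w/ → /d/, /h/ → /j/, giving /zdjuzəsʃpu/.
Syllabifying with onset maximization leaves /z/, /d/, /s/, /ʃ/ stranded (only a nasal (/m/, /n/, or /ŋ/) is licensed in coda position; onsets are limited to one consonant).
Deleting the stranded consonants removes /z/, /d/, /s/, /ʃ/.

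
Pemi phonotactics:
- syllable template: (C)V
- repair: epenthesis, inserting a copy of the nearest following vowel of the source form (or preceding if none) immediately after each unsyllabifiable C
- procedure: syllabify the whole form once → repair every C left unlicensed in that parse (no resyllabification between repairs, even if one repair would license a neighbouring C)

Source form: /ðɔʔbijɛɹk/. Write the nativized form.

ðɔʔibijɛɹɛkɛ

Under (C)V, the unsyllabifiable consonants are /ʔ/, /ɹ/, /k/ (no codas are permitted; onsets are limited to one consonant).
Epenthesis after each stranded consonant: /ʔ/ → /ʔi/, /ɹ/ → /ɹɛ/, /k/ → /kɛ/.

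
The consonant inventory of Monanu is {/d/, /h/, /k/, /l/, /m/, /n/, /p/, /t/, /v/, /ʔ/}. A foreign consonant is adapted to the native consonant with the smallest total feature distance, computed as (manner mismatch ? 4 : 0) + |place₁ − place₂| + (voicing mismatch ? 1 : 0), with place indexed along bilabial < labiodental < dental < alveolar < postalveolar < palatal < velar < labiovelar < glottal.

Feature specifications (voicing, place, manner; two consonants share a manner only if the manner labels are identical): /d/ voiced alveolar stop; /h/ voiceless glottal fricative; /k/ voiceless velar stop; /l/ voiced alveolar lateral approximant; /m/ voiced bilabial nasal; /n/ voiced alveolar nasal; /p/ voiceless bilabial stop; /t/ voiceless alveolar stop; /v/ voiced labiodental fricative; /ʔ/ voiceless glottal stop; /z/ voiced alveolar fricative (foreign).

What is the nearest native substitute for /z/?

v

/v/ is closest: same manner (fricative), place distance 2 (alveolar→labiodental), same voicing; total 2. Next closest is /d/ at distance 4.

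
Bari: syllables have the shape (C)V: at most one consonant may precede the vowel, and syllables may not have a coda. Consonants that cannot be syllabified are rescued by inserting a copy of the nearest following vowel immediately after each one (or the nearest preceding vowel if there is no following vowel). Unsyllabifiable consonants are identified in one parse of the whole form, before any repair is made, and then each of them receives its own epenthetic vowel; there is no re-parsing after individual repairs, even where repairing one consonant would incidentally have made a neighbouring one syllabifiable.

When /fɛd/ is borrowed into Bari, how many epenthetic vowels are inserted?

1

The unsyllabifiable consonants are /d/; each receives one epenthetic vowel.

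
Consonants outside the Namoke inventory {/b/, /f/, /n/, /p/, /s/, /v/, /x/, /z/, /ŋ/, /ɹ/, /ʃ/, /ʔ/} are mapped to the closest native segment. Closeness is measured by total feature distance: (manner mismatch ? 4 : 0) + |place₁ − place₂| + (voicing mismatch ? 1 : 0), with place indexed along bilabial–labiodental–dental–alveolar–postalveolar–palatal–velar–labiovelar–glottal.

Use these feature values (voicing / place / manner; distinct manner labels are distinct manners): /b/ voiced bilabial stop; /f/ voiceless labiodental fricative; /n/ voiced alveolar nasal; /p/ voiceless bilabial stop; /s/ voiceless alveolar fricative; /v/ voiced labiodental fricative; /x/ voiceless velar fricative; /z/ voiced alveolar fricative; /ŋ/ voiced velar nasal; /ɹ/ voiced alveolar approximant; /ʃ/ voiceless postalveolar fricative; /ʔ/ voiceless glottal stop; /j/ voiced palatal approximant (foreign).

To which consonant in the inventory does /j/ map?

ɹ

/ɹ/ is closest: same manner (approximant), place distance 2 (palatal→alveolar), same voicing; total 2. Next closest is /ŋ/ at distance 5.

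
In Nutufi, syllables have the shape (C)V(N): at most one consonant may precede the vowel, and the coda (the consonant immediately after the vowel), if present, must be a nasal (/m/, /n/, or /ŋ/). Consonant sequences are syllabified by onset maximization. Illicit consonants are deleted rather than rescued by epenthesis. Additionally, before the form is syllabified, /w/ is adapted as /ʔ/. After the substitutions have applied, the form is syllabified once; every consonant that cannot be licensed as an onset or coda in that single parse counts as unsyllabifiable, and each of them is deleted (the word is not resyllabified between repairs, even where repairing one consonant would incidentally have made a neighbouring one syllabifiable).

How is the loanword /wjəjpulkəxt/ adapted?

jəpukə

Substitution: /w/ → /ʔ/, giving /ʔjəjpulkəxt/.
Syllabifying with onset maximization leaves /ʔ/, /j/, /l/, /x/, /t/ stranded (only a nasal (/m/, /n/, or /ŋ/) is licensed in coda position; onsets are limited to one consonant).
Deleting the stranded consonants removes /ʔ/, /j/, /l/, /x/, /t/.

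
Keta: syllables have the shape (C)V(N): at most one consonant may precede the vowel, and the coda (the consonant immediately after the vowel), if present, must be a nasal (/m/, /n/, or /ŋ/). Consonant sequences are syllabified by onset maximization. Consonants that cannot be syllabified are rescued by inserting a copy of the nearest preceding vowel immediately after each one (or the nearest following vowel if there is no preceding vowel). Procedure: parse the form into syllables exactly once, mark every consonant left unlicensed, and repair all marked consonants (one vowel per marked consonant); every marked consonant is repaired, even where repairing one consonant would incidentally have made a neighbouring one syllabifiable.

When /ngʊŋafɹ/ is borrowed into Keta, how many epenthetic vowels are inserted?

The unsyllabifiable consonants are /n/, /f/, /ɹ/; each receives one epenthetic vowel.

3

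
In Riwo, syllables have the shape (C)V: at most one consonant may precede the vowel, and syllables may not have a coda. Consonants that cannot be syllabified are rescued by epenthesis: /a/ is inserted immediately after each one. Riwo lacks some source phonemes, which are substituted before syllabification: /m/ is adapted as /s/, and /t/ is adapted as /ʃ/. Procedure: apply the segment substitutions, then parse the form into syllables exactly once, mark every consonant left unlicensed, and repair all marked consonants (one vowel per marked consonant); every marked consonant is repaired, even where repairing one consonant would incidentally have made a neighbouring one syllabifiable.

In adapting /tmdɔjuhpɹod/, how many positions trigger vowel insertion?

After substitution the input is /ʃsdɔjuhpɹod/.
The unsyllabifiable consonants are /ʃ/, /s/, /h/, /p/, /d/; each receives one epenthetic vowel.

5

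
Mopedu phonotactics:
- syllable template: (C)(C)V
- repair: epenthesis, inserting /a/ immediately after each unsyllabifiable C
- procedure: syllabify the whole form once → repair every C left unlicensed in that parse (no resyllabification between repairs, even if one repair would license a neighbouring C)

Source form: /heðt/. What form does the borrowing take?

Under (C)(C)V, the unsyllabifiable consonants are /ð/, /t/ (no codas are permitted; onsets may contain at most 2 consonants).
Each unlicensed consonant becomes the onset of a new syllable: /ð/ → /ða/, /t/ → /ta/.

heðata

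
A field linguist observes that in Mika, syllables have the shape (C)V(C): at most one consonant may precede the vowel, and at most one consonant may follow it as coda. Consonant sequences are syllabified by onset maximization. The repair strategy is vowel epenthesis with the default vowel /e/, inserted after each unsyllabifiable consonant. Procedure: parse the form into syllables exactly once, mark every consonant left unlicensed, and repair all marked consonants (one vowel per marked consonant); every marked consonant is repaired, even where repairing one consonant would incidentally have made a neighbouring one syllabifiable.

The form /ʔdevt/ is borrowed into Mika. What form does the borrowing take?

Syllabifying with onset maximization leaves /ʔ/, /t/ stranded (at most one coda consonant is licensed; onsets are limited to one consonant).
Epenthesis after each stranded consonant: /ʔ/ → /ʔe/, /t/ → /te/.

ʔedevte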